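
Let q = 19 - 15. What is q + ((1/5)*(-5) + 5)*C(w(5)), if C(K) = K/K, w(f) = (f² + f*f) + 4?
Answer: 8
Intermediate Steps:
w(f) = 4 + 2*f² (w(f) = (f² + f²) + 4 = 2*f² + 4 = 4 + 2*f²)
q = 4
C(K) = 1
q + ((1/5)*(-5) + 5)*C(w(5)) = 4 + ((1/5)*(-5) + 5)*1 = 4 + ((1*(⅕))*(-5) + 5)*1 = 4 + ((⅕)*(-5) + 5)*1 = 4 + (-1 + 5)*1 = 4 + 4*1 = 4 + 4 = 8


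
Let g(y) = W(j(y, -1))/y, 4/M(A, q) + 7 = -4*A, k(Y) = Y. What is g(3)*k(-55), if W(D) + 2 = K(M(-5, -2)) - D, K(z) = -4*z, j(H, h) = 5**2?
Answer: 20185/39 ≈ 517.56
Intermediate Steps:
M(A, q) = 4/(-7 - 4*A)
j(H, h) = 25
W(D) = -42/13 - D (W(D) = -2 + (-(-16)/(7 + 4*(-5)) - D) = -2 + (-(-16)/(7 - 20) - D) = -2 + (-(-16)/(-13) - D) = -2 + (-(-16)*(-1)/13 - D) = -2 + (-4*4/13 - D) = -2 + (-16/13 - D) = -42/13 - D)
g(y) = -367/(13*y) (g(y) = (-42/13 - 1*25)/y = (-42/13 - 25)/y = -367/(13*y))
g(3)*k(-55) = -367/13/3*(-55) = -367/13*1/3*(-55) = -367/39*(-55) = 20185/39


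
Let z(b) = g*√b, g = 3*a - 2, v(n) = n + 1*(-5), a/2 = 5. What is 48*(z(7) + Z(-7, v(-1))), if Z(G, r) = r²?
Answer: 1728 + 1344*√7 ≈ 5283.9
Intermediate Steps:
a = 10 (a = 2*5 = 10)
v(n) = -5 + n (v(n) = n - 5 = -5 + n)
g = 28 (g = 3*10 - 2 = 30 - 2 = 28)
z(b) = 28*√b
48*(z(7) + Z(-7, v(-1))) = 48*(28*√7 + (-5 - 1)²) = 48*(28*√7 + (-6)²) = 48*(28*√7 + 36) = 48*(36 + 28*√7) = 1728 + 1344*√7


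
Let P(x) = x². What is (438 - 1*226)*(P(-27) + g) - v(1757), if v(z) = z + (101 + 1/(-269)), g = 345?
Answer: 60748271/269 ≈ 2.2583e+5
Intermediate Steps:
v(z) = 27168/269 + z (v(z) = z + (101 - 1/269) = z + 27168/269 = 27168/269 + z)
(438 - 1*226)*(P(-27) + g) - v(1757) = (438 - 1*226)*((-27)² + 345) - (27168/269 + 1757) = (438 - 226)*(729 + 345) - 1*499801/269 = 212*1074 - 499801/269 = 227688 - 499801/269 = 60748271/269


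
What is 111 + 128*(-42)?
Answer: -5265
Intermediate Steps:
111 + 128*(-42) = 111 - 5376 = -5265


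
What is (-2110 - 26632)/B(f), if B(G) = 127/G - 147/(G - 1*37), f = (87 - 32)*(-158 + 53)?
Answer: -964705110600/110801 ≈ -8.7066e+6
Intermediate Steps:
f = -5775 (f = 55*(-105) = -5775)
B(G) = -147/(-37 + G) + 127/G (B(G) = 127/G - 147/(G - 37) = 127/G - 147/(-37 + G) = -147/(-37 + G) + 127/G)
(-2110 - 26632)/B(f) = (-2110 - 26632)/(((-4699 - 20*(-5775))/((-5775)*(-37 - 5775)))) = -28742*33564300/(-4699 + 115500) = -28742/((-1/5775*(-1/5812)*110801)) = -28742/110801/33564300 = -28742*33564300/110801 = -964705110600/110801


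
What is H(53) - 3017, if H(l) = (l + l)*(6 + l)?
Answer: 3237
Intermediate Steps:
H(l) = 2*l*(6 + l) (H(l) = (2*l)*(6 + l) = 2*l*(6 + l))
H(53) - 3017 = 2*53*(6 + 53) - 3017 = 2*53*59 - 3017 = 6254 - 3017 = 3237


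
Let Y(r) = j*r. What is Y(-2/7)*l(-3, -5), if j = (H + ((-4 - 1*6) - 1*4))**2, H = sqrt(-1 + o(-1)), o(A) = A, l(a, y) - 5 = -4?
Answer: -388/7 + 8*I*sqrt(2) ≈ -55.429 + 11.314*I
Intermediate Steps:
l(a, y) = 1 (l(a, y) = 5 - 4 = 1)
H = I*sqrt(2) (H = sqrt(-1 - 1) = sqrt(-2) = I*sqrt(2) ≈ 1.4142*I)
j = (-14 + I*sqrt(2))**2 (j = (I*sqrt(2) + ((-4 - 1*6) - 1*4))**2 = (I*sqrt(2) + ((-4 - 6) - 4))**2 = (I*sqrt(2) + (-10 - 4))**2 = (I*sqrt(2) - 14)**2 = (-14 + I*sqrt(2))**2 ≈ 194.0 - 39.598*I)
Y(r) = r*(14 - I*sqrt(2))**2 (Y(r) = (14 - I*sqrt(2))**2*r = r*(14 - I*sqrt(2))**2)
Y(-2/7)*l(-3, -5) = ((-2/7)*(14 - I*sqrt(2))**2)*1 = ((-2*1/7)*(14 - I*sqrt(2))**2)*1 = -2*(14 - I*sqrt(2))**2/7*1 = -2*(14 - I*sqrt(2))**2/7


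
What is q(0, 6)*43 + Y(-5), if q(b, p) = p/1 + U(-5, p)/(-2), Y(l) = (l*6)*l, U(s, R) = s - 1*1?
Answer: 537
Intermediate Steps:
U(s, R) = -1 + s (U(s, R) = s - 1 = -1 + s)
Y(l) = 6*l² (Y(l) = (6*l)*l = 6*l²)
q(b, p) = 3 + p (q(b, p) = p/1 + (-1 - 5)/(-2) = p*1 - 6*(-½) = p + 3 = 3 + p)
q(0, 6)*43 + Y(-5) = (3 + 6)*43 + 6*(-5)² = 9*43 + 6*25 = 387 + 150 = 537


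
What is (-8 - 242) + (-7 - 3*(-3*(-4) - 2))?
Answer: -287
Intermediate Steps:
(-8 - 242) + (-7 - 3*(-3*(-4) - 2)) = -250 + (-7 - 3*(12 - 2)) = -250 + (-7 - 3*10) = -250 + (-7 - 30) = -250 - 37 = -287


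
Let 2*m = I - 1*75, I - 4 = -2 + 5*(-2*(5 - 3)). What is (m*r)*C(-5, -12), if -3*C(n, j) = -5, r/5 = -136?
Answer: 52700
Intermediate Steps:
r = -680 (r = 5*(-136) = -680)
C(n, j) = 5/3 (C(n, j) = -⅓*(-5) = 5/3)
I = -18 (I = 4 + (-2 + 5*(-2*(5 - 3))) = 4 + (-2 + 5*(-2*2)) = 4 + (-2 + 5*(-4)) = 4 + (-2 - 20) = 4 - 22 = -18)
m = -93/2 (m = (-18 - 1*75)/2 = (-18 - 75)/2 = (½)*(-93) = -93/2 ≈ -46.500)
(m*r)*C(-5, -12) = -93/2*(-680)*(5/3) = 31620*(5/3) = 52700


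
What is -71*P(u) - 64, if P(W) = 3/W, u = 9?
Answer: -263/3 ≈ -87.667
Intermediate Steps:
-71*P(u) - 64 = -213/9 - 64 = -71*⅓ - 64 = -71/3 - 64 = -263/3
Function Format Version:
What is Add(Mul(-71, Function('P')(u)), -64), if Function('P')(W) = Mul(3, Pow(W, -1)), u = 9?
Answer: Rational(-263, 3) ≈ -87.667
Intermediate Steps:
Add(Mul(-71, Function('P')(u)), -64) = Add(Mul(-71, Mul(3, Pow(9, -1))), -64) = Add(Mul(-71, Mul(3, Rational(1, 9))), -64) = Add(Mul(-71, Rational(1, 3)), -64) = Add(Rational(-71, 3), -64) = Rational(-263, 3)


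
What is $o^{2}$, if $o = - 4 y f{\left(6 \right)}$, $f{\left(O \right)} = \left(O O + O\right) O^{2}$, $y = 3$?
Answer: $329204736$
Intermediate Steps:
$f{\left(O \right)} = O^{2} \left(O + O^{2}\right)$ ($f{\left(O \right)} = \left(O^{2} + O\right) O^{2} = \left(O + O^{2}\right) O^{2} = O^{2} \left(O + O^{2}\right)$)
$o = -18144$ ($o = \left(-4\right) 3 \cdot 6^{3} \left(1 + 6\right) = - 12 \cdot 216 \cdot 7 = \left(-12\right) 1512 = -18144$)
$o^{2} = \left(-18144\right)^{2} = 329204736$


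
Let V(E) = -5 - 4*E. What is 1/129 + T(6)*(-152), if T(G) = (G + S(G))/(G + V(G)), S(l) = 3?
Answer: 176495/2967 ≈ 59.486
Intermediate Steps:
T(G) = (3 + G)/(-5 - 3*G) (T(G) = (G + 3)/(G + (-5 - 4*G)) = (3 + G)/(-5 - 3*G))
1/129 + T(6)*(-152) = 1/129 + ((-3 - 1*6)/(5 + 3*6))*(-152) = 1/129 + ((-3 - 6)/(5 + 18))*(-152) = 1/129 + (-9/23)*(-152) = 1/129 + ((1/23)*(-9))*(-152) = 1/129 - 9/23*(-152) = 1/129 + 1368/23 = 176495/2967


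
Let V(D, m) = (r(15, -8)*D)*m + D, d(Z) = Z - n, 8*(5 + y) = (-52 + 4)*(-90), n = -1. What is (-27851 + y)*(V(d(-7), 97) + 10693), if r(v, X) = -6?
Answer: -387313564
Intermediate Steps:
y = 535 (y = -5 + ((-52 + 4)*(-90))/8 = -5 + (-48*(-90))/8 = -5 + (⅛)*4320 = -5 + 540 = 535)
d(Z) = 1 + Z (d(Z) = Z - 1*(-1) = Z + 1 = 1 + Z)
V(D, m) = D - 6*D*m (V(D, m) = (-6*D)*m + D = -6*D*m + D = D - 6*D*m)
(-27851 + y)*(V(d(-7), 97) + 10693) = (-27851 + 535)*((1 - 7)*(1 - 6*97) + 10693) = -27316*(-6*(1 - 582) + 10693) = -27316*(-6*(-581) + 10693) = -27316*(3486 + 10693) = -27316*14179 = -387313564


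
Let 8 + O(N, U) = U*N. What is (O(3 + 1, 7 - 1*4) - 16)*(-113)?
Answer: 1356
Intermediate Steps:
O(N, U) = -8 + N*U (O(N, U) = -8 + U*N = -8 + N*U)
(O(3 + 1, 7 - 1*4) - 16)*(-113) = ((-8 + (3 + 1)*(7 - 1*4)) - 16)*(-113) = ((-8 + 4*(7 - 4)) - 16)*(-113) = ((-8 + 4*3) - 16)*(-113) = ((-8 + 12) - 16)*(-113) = (4 - 16)*(-113) = -12*(-113) = 1356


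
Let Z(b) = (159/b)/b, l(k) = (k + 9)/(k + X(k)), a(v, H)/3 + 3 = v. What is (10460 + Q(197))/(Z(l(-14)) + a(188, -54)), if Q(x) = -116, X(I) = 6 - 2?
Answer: 3448/397 ≈ 8.6851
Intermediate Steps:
X(I) = 4
a(v, H) = -9 + 3*v
l(k) = (9 + k)/(4 + k) (l(k) = (k + 9)/(k + 4) = (9 + k)/(4 + k))
Z(b) = 159/b²
(10460 + Q(197))/(Z(l(-14)) + a(188, -54)) = (10460 - 116)/(159/((9 - 14)/(4 - 14))² + (-9 + 3*188)) = 10344/(159/(-5/(-10))² + (-9 + 564)) = 10344/(159/(-⅒*(-5))² + 555) = 10344/(159/2⁻² + 555) = 10344/(159*4 + 555) = 10344/(636 + 555) = 10344/1191 = 10344*(1/1191) = 3448/397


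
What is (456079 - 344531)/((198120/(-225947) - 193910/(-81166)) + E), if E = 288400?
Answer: 1022851332902348/2644528554315825 ≈ 0.38678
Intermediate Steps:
(456079 - 344531)/((198120/(-225947) - 193910/(-81166)) + E) = (456079 - 344531)/((198120/(-225947) - 193910/(-81166)) + 288400) = 111548/((198120*(-1/225947) - 193910*(-1/81166)) + 288400) = 111548/((-198120/225947 + 96955/40583) + 288400) = 111548/(13866387425/9169607101 + 288400) = 111548/(2644528554315825/9169607101) = 111548*(9169607101/2644528554315825) = 1022851332902348/2644528554315825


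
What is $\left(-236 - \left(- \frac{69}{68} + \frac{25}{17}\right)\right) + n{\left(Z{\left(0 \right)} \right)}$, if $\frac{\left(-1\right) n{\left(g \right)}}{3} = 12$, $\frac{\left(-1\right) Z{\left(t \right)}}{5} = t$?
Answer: $- \frac{18527}{68} \approx -272.46$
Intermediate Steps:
$Z{\left(t \right)} = - 5 t$
$n{\left(g \right)} = -36$ ($n{\left(g \right)} = \left(-3\right) 12 = -36$)
$\left(-236 - \left(- \frac{69}{68} + \frac{25}{17}\right)\right) + n{\left(Z{\left(0 \right)} \right)} = \left(-236 - \left(- \frac{69}{68} + \frac{25}{17}\right)\right) - 36 = \left(-236 - \frac{31}{68}\right) - 36 = - \frac{16079}{68} - 36 = - \frac{18527}{68}$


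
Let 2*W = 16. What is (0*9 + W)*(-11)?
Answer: -88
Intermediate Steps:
W = 8 (W = (½)*16 = 8)
(0*9 + W)*(-11) = (0*9 + 8)*(-11) = (0 + 8)*(-11) = 8*(-11) = -88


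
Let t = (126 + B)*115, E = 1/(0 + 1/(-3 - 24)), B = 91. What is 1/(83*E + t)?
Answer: 1/22714 ≈ 4.4026e-5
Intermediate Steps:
E = -27 (E = 1/(0 + 1/(-27)) = 1/(0 - 1/27) = 1/(-1/27) = -27)
t = 24955 (t = (126 + 91)*115 = 217*115 = 24955)
1/(83*E + t) = 1/(83*(-27) + 24955) = 1/(-2241 + 24955) = 1/22714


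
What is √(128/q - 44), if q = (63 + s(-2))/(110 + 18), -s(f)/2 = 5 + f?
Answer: 2*√197733/57 ≈ 15.603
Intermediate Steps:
s(f) = -10 - 2*f (s(f) = -2*(5 + f) = -10 - 2*f)
q = 57/128 (q = (63 + (-10 - 2*(-2)))/(110 + 18) = (63 + (-10 + 4))/128 = (63 - 6)*(1/128) = 57*(1/128) = 57/128 ≈ 0.44531)
√(128/q - 44) = √(128/(57/128) - 44) = √(128*(128/57) - 44) = √(16384/57 - 44) = √(13876/57) = 2*√197733/57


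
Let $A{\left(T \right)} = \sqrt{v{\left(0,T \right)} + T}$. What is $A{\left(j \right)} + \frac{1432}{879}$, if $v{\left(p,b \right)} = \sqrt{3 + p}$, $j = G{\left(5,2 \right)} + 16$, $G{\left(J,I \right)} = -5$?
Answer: $\frac{1432}{879} + \sqrt{11 + \sqrt{3}} \approx 5.1973$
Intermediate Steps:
$j = 11$ ($j = -5 + 16 = 11$)
$A{\left(T \right)} = \sqrt{T + \sqrt{3}}$ ($A{\left(T \right)} = \sqrt{\sqrt{3 + 0} + T} = \sqrt{\sqrt{3} + T} = \sqrt{T + \sqrt{3}}$)
$A{\left(j \right)} + \frac{1432}{879} = \sqrt{11 + \sqrt{3}} + \frac{1432}{879} = \frac{1432}{879} + \sqrt{11 + \sqrt{3}}$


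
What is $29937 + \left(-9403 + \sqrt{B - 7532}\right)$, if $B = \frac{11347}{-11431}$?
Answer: $20534 + \frac{i \sqrt{20088148641}}{1633} \approx 20534.0 + 86.793 i$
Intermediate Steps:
$B = - \frac{1621}{1633}$ ($B = 11347 \left(- \frac{1}{11431}\right) = - \frac{1621}{1633} \approx -0.99265$)
$29937 + \left(-9403 + \sqrt{B - 7532}\right) = 29937 - \left(9403 - \sqrt{- \frac{1621}{1633} - 7532}\right) = 29937 - \left(9403 - \sqrt{- \frac{12301377}{1633}}\right) = 29937 - \left(9403 - \frac{i \sqrt{20088148641}}{1633}\right) = 20534 + \frac{i \sqrt{20088148641}}{1633}$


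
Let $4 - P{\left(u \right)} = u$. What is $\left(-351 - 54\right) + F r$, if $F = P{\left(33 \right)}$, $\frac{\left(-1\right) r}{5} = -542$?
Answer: $-78995$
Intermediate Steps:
$r = 2710$ ($r = \left(-5\right) \left(-542\right) = 2710$)
$P{\left(u \right)} = 4 - u$
$F = -29$ ($F = 4 - 33 = -29$)
$\left(-351 - 54\right) + F r = \left(-351 - 54\right) - 78590 = -405 - 78590 = -78995$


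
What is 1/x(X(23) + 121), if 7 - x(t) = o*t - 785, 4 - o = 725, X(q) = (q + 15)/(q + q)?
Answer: 23/2038458 ≈ 1.1283e-5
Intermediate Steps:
X(q) = (15 + q)/(2*q) (X(q) = (15 + q)/((2*q)) = (15 + q)*(1/(2*q)) = (15 + q)/(2*q))
o = -721 (o = 4 - 1*725 = 4 - 725 = -721)
x(t) = 792 + 721*t (x(t) = 7 - (-721*t - 785) = 7 - (-785 - 721*t) = 7 + (785 + 721*t) = 792 + 721*t)
1/x(X(23) + 121) = 1/(792 + 721*((½)*(15 + 23)/23 + 121)) = 1/(792 + 721*((½)*(1/23)*38 + 121)) = 1/(792 + 721*(19/23 + 121)) = 1/(792 + 721*(2802/23)) = 1/(792 + 2020242/23) = 1/(2038458/23) = 23/2038458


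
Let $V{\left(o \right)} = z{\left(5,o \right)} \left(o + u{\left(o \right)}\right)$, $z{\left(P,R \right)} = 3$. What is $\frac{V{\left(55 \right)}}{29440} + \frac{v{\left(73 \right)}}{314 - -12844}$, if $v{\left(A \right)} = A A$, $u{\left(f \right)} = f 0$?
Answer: $\frac{15905683}{38737152} \approx 0.41061$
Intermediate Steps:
$u{\left(f \right)} = 0$
$V{\left(o \right)} = 3 o$ ($V{\left(o \right)} = 3 \left(o + 0\right) = 3 o$)
$v{\left(A \right)} = A^{2}$
$\frac{V{\left(55 \right)}}{29440} + \frac{v{\left(73 \right)}}{314 - -12844} = \frac{3 \cdot 55}{29440} + \frac{73^{2}}{314 - -12844} = 165 \cdot \frac{1}{29440} + \frac{5329}{314 + 12844} = \frac{33}{5888} + \frac{5329}{13158} = \frac{15905683}{38737152}$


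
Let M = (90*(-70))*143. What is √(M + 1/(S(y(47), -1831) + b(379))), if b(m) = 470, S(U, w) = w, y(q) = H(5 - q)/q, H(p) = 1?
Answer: I*√1668755990261/1361 ≈ 949.16*I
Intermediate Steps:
y(q) = 1/q
M = -900900 (M = -6300*143 = -900900)
√(M + 1/(S(y(47), -1831) + b(379))) = √(-900900 + 1/(-1831 + 470)) = √(-900900 + 1/(-1361)) = √(-900900 - 1/1361) = √(-1226124901/1361) = I*√1668755990261/1361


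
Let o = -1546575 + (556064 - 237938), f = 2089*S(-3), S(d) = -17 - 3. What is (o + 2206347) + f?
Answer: 936118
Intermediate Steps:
S(d) = -20
f = -41780 (f = 2089*(-20) = -41780)
o = -1228449 (o = -1546575 + 318126 = -1228449)
(o + 2206347) + f = (-1228449 + 2206347) - 41780 = 977898 - 41780 = 936118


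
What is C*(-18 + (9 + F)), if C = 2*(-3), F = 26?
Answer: -102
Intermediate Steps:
C = -6
C*(-18 + (9 + F)) = -6*(-18 + (9 + 26)) = -6*(-18 + 35) = -6*17 = -102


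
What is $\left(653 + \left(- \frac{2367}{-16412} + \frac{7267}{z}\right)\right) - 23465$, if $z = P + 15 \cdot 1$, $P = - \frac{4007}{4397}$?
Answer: $- \frac{2833523271151}{127086322} \approx -22296.0$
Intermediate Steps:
$P = - \frac{4007}{4397}$ ($P = \left(-4007\right) \frac{1}{4397} = - \frac{4007}{4397} \approx -0.9113$)
$z = \frac{61948}{4397}$ ($z = - \frac{4007}{4397} + 15 \cdot 1 = - \frac{4007}{4397} + 15 = \frac{61948}{4397} \approx 14.089$)
$\left(653 + \left(- \frac{2367}{-16412} + \frac{7267}{z}\right)\right) - 23465 = \left(653 + \left(- \frac{2367}{-16412} + \frac{7267}{\frac{61948}{4397}}\right)\right) - 23465 = \left(653 + \left(\left(-2367\right) \left(- \frac{1}{16412}\right) + 7267 \cdot \frac{4397}{61948}\right)\right) - 23465 = \left(653 + \left(\frac{2367}{16412} + \frac{31952999}{61948}\right)\right) - 23465 = \left(653 + \frac{65569906313}{127086322}\right) - 23465 = \frac{148557274579}{127086322} - 23465 = - \frac{2833523271151}{127086322}$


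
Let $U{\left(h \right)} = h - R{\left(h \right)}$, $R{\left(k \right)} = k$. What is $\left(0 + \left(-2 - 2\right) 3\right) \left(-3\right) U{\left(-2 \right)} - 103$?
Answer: $-103$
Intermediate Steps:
$U{\left(h \right)} = 0$ ($U{\left(h \right)} = h - h = 0$)
$\left(0 + \left(-2 - 2\right) 3\right) \left(-3\right) U{\left(-2 \right)} - 103 = \left(0 + \left(-2 - 2\right) 3\right) \left(-3\right) 0 - 103 = \left(0 - 12\right) \left(-3\right) 0 - 103 = \left(-12\right) \left(-3\right) 0 - 103 = 36 \cdot 0 - 103 = 0 - 103 = -103$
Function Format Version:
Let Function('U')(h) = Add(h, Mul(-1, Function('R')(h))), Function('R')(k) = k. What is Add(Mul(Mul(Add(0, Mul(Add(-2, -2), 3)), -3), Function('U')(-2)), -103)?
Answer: -103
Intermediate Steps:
Function('U')(h) = 0 (Function('U')(h) = Add(h, Mul(-1, h)) = 0)
Add(Mul(Mul(Add(0, Mul(Add(-2, -2), 3)), -3), Function('U')(-2)), -103) = Add(Mul(Mul(Add(0, Mul(Add(-2, -2), 3)), -3), 0), -103) = Add(Mul(Mul(Add(0, Mul(-4, 3)), -3), 0), -103) = Add(Mul(Mul(Add(0, -12), -3), 0), -103) = Add(Mul(Mul(-12, -3), 0), -103) = Add(Mul(36, 0), -103) = Add(0, -103) = -103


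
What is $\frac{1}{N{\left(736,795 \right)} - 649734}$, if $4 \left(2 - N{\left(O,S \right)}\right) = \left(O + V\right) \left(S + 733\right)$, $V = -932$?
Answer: $- \frac{1}{574860} \approx -1.7396 \cdot 10^{-6}$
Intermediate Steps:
$N{\left(O,S \right)} = 2 - \frac{\left(-932 + O\right) \left(733 + S\right)}{4}$ ($N{\left(O,S \right)} = 2 - \frac{\left(O - 932\right) \left(S + 733\right)}{4} = 2 - \frac{\left(-932 + O\right) \left(733 + S\right)}{4}$)
$\frac{1}{N{\left(736,795 \right)} - 649734} = \frac{1}{\left(170791 + 233 \cdot 795 - 134872 - 184 \cdot 795\right) - 649734} = \frac{1}{\left(170791 + 185235 - 134872 - 146280\right) - 649734} = \frac{1}{74874 - 649734} = \frac{1}{-574860} = - \frac{1}{574860}$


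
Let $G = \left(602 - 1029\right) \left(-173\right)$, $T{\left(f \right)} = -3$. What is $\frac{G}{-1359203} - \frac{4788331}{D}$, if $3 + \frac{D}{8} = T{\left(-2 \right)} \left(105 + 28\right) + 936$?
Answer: $- \frac{6508629437105}{5806515216} \approx -1120.9$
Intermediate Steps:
$G = 73871$ ($G = \left(-427\right) \left(-173\right) = 73871$)
$D = 4272$ ($D = -24 + 8 \left(- 3 \left(105 + 28\right) + 936\right) = -24 + 8 \left(\left(-3\right) 133 + 936\right) = -24 + 8 \left(-399 + 936\right) = -24 + 8 \cdot 537 = -24 + 4296 = 4272$)
$\frac{G}{-1359203} - \frac{4788331}{D} = \frac{73871}{-1359203} - \frac{4788331}{4272} = 73871 \left(- \frac{1}{1359203}\right) - \frac{4788331}{4272} = - \frac{73871}{1359203} - \frac{4788331}{4272} = - \frac{6508629437105}{5806515216}$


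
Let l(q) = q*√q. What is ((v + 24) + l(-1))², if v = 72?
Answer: (96 - I)² ≈ 9215.0 - 192.0*I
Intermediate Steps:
l(q) = q^(3/2)
((v + 24) + l(-1))² = ((72 + 24) + (-1)^(3/2))² = (96 - I)²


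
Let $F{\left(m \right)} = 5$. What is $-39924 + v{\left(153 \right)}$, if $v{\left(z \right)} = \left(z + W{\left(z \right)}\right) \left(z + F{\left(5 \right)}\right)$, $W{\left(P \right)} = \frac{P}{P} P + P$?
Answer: $32598$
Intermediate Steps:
$W{\left(P \right)} = 2 P$ ($W{\left(P \right)} = 1 P + P = P + P = 2 P$)
$v{\left(z \right)} = 3 z \left(5 + z\right)$ ($v{\left(z \right)} = \left(z + 2 z\right) \left(z + 5\right) = 3 z \left(5 + z\right)$)
$-39924 + v{\left(153 \right)} = -39924 + 3 \cdot 153 \left(5 + 153\right) = -39924 + 3 \cdot 153 \cdot 158 = -39924 + 72522 = 32598$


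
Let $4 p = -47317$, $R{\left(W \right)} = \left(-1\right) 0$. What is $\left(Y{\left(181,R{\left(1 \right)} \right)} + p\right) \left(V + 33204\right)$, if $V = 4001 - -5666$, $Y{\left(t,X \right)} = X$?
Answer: $- \frac{2028527107}{4} \approx -5.0713 \cdot 10^{8}$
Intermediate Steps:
$R{\left(W \right)} = 0$
$p = - \frac{47317}{4}$ ($p = \frac{1}{4} \left(-47317\right) = - \frac{47317}{4} \approx -11829.0$)
$V = 9667$ ($V = 4001 + 5666 = 9667$)
$\left(Y{\left(181,R{\left(1 \right)} \right)} + p\right) \left(V + 33204\right) = \left(0 - \frac{47317}{4}\right) \left(9667 + 33204\right) = \left(- \frac{47317}{4}\right) 42871 = - \frac{2028527107}{4}$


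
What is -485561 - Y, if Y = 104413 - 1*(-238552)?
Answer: -828526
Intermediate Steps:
Y = 342965 (Y = 104413 + 238552 = 342965)
-485561 - Y = -485561 - 1*342965 = -485561 - 342965 = -828526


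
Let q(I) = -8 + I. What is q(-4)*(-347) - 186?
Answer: 3978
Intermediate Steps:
q(-4)*(-347) - 186 = (-8 - 4)*(-347) - 186 = -12*(-347) - 186 = 4164 - 186 = 3978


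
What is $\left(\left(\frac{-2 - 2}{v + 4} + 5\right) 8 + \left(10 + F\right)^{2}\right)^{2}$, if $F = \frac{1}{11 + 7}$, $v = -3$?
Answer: $\frac{1249834609}{104976} \approx 11906.0$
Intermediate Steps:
$F = \frac{1}{18} \approx 0.055556$
$\left(\left(\frac{-2 - 2}{v + 4} + 5\right) 8 + \left(10 + F\right)^{2}\right)^{2} = \left(\left(\frac{-2 - 2}{-3 + 4} + 5\right) 8 + \left(10 + \frac{1}{18}\right)^{2}\right)^{2} = \left(\left(- \frac{4}{1} + 5\right) 8 + \left(\frac{181}{18}\right)^{2}\right)^{2} = \left(\left(\left(-4\right) 1 + 5\right) 8 + \frac{32761}{324}\right)^{2} = \left(\left(-4 + 5\right) 8 + \frac{32761}{324}\right)^{2} = \left(1 \cdot 8 + \frac{32761}{324}\right)^{2} = \left(8 + \frac{32761}{324}\right)^{2} = \left(\frac{35353}{324}\right)^{2} = \frac{1249834609}{104976}$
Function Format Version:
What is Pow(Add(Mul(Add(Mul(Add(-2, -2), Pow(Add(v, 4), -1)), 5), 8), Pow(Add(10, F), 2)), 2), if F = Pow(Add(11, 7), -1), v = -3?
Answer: Rational(1249834609, 104976) ≈ 11906.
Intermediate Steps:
F = Rational(1, 18) (F = Pow(18, -1) = Rational(1, 18) ≈ 0.055556)
Pow(Add(Mul(Add(Mul(Add(-2, -2), Pow(Add(v, 4), -1)), 5), 8), Pow(Add(10, F), 2)), 2) = Pow(Add(Mul(Add(Mul(Add(-2, -2), Pow(Add(-3, 4), -1)), 5), 8), Pow(Add(10, Rational(1, 18)), 2)), 2) = Pow(Add(Mul(Add(Mul(-4, Pow(1, -1)), 5), 8), Pow(Rational(181, 18), 2)), 2) = Pow(Add(Mul(Add(Mul(-4, 1), 5), 8), Rational(32761, 324)), 2) = Pow(Add(Mul(Add(-4, 5), 8), Rational(32761, 324)), 2) = Pow(Add(Mul(1, 8), Rational(32761, 324)), 2) = Pow(Add(8, Rational(32761, 324)), 2) = Pow(Rational(35353, 324), 2) = Rational(1249834609, 104976)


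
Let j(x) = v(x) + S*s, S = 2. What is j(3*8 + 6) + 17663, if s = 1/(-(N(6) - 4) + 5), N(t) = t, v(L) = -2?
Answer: 52985/3 ≈ 17662.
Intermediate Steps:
s = 1/3 (s = 1/(-(6 - 4) + 5) = 1/(-1*2 + 5) = 1/(-2 + 5) = 1/3 ≈ 0.33333)
j(x) = -4/3 (j(x) = -2 + 2*(1/3) = -2 + 2/3 = -4/3)
j(3*8 + 6) + 17663 = -4/3 + 17663 = 52985/3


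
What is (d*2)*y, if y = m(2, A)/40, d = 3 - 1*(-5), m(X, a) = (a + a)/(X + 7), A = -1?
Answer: -4/45 ≈ -0.088889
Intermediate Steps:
m(X, a) = 2*a/(7 + X) (m(X, a) = (2*a)/(7 + X) = 2*a/(7 + X))
d = 8 (d = 3 + 5 = 8)
y = -1/180 (y = (2*(-1)/(7 + 2))/40 = (2*(-1)/9)*(1/40) = (2*(-1)*(1/9))*(1/40) = -2/9*1/40 = -1/180 ≈ -0.0055556)
(d*2)*y = (8*2)*(-1/180) = 16*(-1/180) = -4/45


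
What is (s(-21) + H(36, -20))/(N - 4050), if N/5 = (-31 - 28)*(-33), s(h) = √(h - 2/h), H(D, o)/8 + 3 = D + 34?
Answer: 536/5685 + I*√9219/119385 ≈ 0.094283 + 0.00080425*I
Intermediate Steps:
H(D, o) = 248 + 8*D (H(D, o) = -24 + 8*(D + 34) = -24 + 8*(34 + D) = -24 + (272 + 8*D) = 248 + 8*D)
N = 9735 (N = 5*((-31 - 28)*(-33)) = 5*(-59*(-33)) = 5*1947 = 9735)
(s(-21) + H(36, -20))/(N - 4050) = (√(-21 - 2/(-21)) + (248 + 8*36))/(9735 - 4050) = (√(-21 - 2*(-1/21)) + (248 + 288))/5685 = (√(-21 + 2/21) + 536)*(1/5685) = (√(-439/21) + 536)*(1/5685) = (I*√9219/21 + 536)*(1/5685) = (536 + I*√9219/21)*(1/5685) = 536/5685 + I*√9219/119385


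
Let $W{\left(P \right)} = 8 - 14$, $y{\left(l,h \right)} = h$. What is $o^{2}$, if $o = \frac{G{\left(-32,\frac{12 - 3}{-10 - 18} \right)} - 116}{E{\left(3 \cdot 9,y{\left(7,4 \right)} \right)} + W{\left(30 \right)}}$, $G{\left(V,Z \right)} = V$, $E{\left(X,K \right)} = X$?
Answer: $\frac{21904}{441} \approx 49.669$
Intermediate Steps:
$W{\left(P \right)} = -6$ ($W{\left(P \right)} = 8 - 14 = -6$)
$o = - \frac{148}{21}$ ($o = \frac{-32 - 116}{3 \cdot 9 - 6} = - \frac{148}{27 - 6} = - \frac{148}{21} \approx -7.0476$)
$o^{2} = \left(- \frac{148}{21}\right)^{2} = \frac{21904}{441}$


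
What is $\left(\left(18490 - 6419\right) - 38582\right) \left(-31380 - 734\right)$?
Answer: $851374254$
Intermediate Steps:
$\left(\left(18490 - 6419\right) - 38582\right) \left(-31380 - 734\right) = \left(12071 - 38582\right) \left(-32114\right) = \left(-26511\right) \left(-32114\right) = 851374254$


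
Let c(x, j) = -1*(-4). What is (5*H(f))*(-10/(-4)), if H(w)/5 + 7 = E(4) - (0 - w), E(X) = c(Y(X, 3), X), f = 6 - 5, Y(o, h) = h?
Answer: -125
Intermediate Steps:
c(x, j) = 4
f = 1
E(X) = 4
H(w) = -15 + 5*w (H(w) = -35 + 5*(4 - (0 - w)) = -35 + 5*(4 - (-1)*w) = -35 + 5*(4 + w) = -35 + (20 + 5*w) = -15 + 5*w)
(5*H(f))*(-10/(-4)) = (5*(-15 + 5*1))*(-10/(-4)) = (5*(-15 + 5))*(-10*(-1/4)) = (5*(-10))*(5/2) = -50*5/2 = -125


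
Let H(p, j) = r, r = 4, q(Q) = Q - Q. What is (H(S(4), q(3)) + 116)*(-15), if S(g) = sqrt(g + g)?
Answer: -1800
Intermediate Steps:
S(g) = sqrt(2)*sqrt(g) (S(g) = sqrt(2*g) = sqrt(2)*sqrt(g))
q(Q) = 0
H(p, j) = 4
(H(S(4), q(3)) + 116)*(-15) = (4 + 116)*(-15) = 120*(-15) = -1800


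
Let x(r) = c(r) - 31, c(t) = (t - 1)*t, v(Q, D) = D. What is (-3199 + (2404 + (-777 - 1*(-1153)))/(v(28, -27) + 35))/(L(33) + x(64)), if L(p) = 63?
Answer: -5703/8128 ≈ -0.70165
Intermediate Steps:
c(t) = t*(-1 + t) (c(t) = (-1 + t)*t = t*(-1 + t))
x(r) = -31 + r*(-1 + r) (x(r) = r*(-1 + r) - 31 = -31 + r*(-1 + r))
(-3199 + (2404 + (-777 - 1*(-1153)))/(v(28, -27) + 35))/(L(33) + x(64)) = (-3199 + (2404 + (-777 - 1*(-1153)))/(-27 + 35))/(63 + (-31 + 64*(-1 + 64))) = (-3199 + (2404 + (-777 + 1153))/8)/(63 + (-31 + 64*63)) = (-3199 + (2404 + 376)*(1/8))/(63 + (-31 + 4032)) = (-3199 + 2780*(1/8))/(63 + 4001) = (-3199 + 695/2)/4064 = -5703/2*1/4064 = -5703/8128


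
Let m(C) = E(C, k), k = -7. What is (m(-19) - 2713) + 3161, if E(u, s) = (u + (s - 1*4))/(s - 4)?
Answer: 4958/11 ≈ 450.73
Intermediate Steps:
E(u, s) = (-4 + s + u)/(-4 + s) (E(u, s) = (u + (s - 4))/(-4 + s) = (u + (-4 + s))/(-4 + s) = (-4 + s + u)/(-4 + s))
m(C) = 1 - C/11 (m(C) = (-4 - 7 + C)/(-4 - 7) = (-11 + C)/(-11) = -(-11 + C)/11 = 1 - C/11)
(m(-19) - 2713) + 3161 = ((1 - 1/11*(-19)) - 2713) + 3161 = ((1 + 19/11) - 2713) + 3161 = (30/11 - 2713) + 3161 = -29813/11 + 3161 = 4958/11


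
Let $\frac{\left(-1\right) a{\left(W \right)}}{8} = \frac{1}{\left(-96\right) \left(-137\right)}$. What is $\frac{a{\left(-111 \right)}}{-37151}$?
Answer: $\frac{1}{61076244} \approx 1.6373 \cdot 10^{-8}$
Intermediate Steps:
$a{\left(W \right)} = - \frac{1}{1644}$ ($a{\left(W \right)} = - 8 \frac{1}{\left(-96\right) \left(-137\right)} = - 8 \left(\left(- \frac{1}{96}\right) \left(- \frac{1}{137}\right)\right) = \left(-8\right) \frac{1}{13152} = - \frac{1}{1644}$)
$\frac{a{\left(-111 \right)}}{-37151} = - \frac{1}{1644 \left(-37151\right)} = \left(- \frac{1}{1644}\right) \left(- \frac{1}{37151}\right) = \frac{1}{61076244}$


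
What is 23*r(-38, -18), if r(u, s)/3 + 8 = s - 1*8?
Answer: -2346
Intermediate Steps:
r(u, s) = -48 + 3*s (r(u, s) = -24 + 3*(s - 1*8) = -24 + 3*(s - 8) = -24 + 3*(-8 + s) = -24 + (-24 + 3*s) = -48 + 3*s)
23*r(-38, -18) = 23*(-48 + 3*(-18)) = 23*(-48 - 54) = 23*(-102) = -2346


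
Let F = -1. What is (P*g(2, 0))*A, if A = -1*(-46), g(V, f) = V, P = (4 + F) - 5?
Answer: -184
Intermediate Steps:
P = -2 (P = (4 - 1) - 5 = 3 - 5 = -2)
A = 46
(P*g(2, 0))*A = -2*2*46 = -4*46 = -184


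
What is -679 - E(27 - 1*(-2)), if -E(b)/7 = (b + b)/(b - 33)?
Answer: -1561/2 ≈ -780.50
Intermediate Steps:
E(b) = -14*b/(-33 + b) (E(b) = -7*(b + b)/(b - 33) = -7*2*b/(-33 + b) = -14*b/(-33 + b))
-679 - E(27 - 1*(-2)) = -679 - (-14)*(27 - 1*(-2))/(-33 + (27 - 1*(-2))) = -679 - (-14)*(27 + 2)/(-33 + (27 + 2)) = -679 - (-14)*29/(-33 + 29) = -679 - (-14)*29/(-4) = -679 - (-14)*29*(-1)/4 = -679 - 1*203/2 = -679 - 203/2 = -1561/2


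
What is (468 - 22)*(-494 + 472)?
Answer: -9812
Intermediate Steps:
(468 - 22)*(-494 + 472) = 446*(-22) = -9812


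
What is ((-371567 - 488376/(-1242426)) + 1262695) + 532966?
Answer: 294888650070/207071 ≈ 1.4241e+6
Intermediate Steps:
((-371567 - 488376/(-1242426)) + 1262695) + 532966 = ((-371567 - 488376*(-1/1242426)) + 1262695) + 532966 = ((-371567 + 81396/207071) + 1262695) + 532966 = (-76940668861/207071 + 1262695) + 532966 = 184526847484/207071 + 532966 = 294888650070/207071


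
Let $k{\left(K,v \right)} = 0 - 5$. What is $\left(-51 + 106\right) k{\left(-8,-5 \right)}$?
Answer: $-275$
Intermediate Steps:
$k{\left(K,v \right)} = -5$
$\left(-51 + 106\right) k{\left(-8,-5 \right)} = \left(-51 + 106\right) \left(-5\right) = 55 \left(-5\right) = -275$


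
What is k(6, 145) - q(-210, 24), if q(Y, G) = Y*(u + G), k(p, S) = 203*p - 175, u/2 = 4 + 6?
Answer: 10283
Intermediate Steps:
u = 20 (u = 2*(4 + 6) = 2*10 = 20)
k(p, S) = -175 + 203*p
q(Y, G) = Y*(20 + G)
k(6, 145) - q(-210, 24) = (-175 + 203*6) - (-210)*(20 + 24) = (-175 + 1218) - (-210)*44 = 1043 - 1*(-9240) = 1043 + 9240 = 10283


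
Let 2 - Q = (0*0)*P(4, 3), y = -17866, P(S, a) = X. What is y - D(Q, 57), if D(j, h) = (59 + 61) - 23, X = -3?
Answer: -17963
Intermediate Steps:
P(S, a) = -3
Q = 2 (Q = 2 - 0*0*(-3) = 2 - 0*(-3) = 2 - 1*0 = 2 + 0 = 2)
D(j, h) = 97 (D(j, h) = 120 - 23 = 97)
y - D(Q, 57) = -17866 - 1*97 = -17866 - 97 = -17963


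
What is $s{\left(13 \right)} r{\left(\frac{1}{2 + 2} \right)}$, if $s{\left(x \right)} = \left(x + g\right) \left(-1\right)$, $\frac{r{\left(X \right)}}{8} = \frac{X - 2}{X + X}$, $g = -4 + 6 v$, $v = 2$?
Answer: $588$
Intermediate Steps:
$g = 8$ ($g = -4 + 6 \cdot 2 = -4 + 12 = 8$)
$r{\left(X \right)} = \frac{4 \left(-2 + X\right)}{X}$ ($r{\left(X \right)} = 8 \frac{X - 2}{X + X} = 8 \frac{-2 + X}{2 X} = \frac{4 \left(-2 + X\right)}{X}$)
$s{\left(x \right)} = -8 - x$ ($s{\left(x \right)} = \left(x + 8\right) \left(-1\right) = \left(8 + x\right) \left(-1\right) = -8 - x$)
$s{\left(13 \right)} r{\left(\frac{1}{2 + 2} \right)} = \left(-8 - 13\right) \left(4 - \frac{8}{\frac{1}{2 + 2}}\right) = \left(-8 - 13\right) \left(4 - \frac{8}{\frac{1}{4}}\right) = - 21 \left(4 - 8 \frac{1}{\frac{1}{4}}\right) = - 21 \left(4 - 32\right) = \left(-21\right) \left(-28\right) = 588$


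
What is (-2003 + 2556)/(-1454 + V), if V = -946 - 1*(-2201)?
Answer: -553/199 ≈ -2.7789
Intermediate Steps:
V = 1255 (V = -946 + 2201 = 1255)
(-2003 + 2556)/(-1454 + V) = (-2003 + 2556)/(-1454 + 1255) = 553/(-199) = 553*(-1/199) = -553/199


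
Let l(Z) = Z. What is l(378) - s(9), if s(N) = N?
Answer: 369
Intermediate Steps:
l(378) - s(9) = 378 - 1*9 = 378 - 9 = 369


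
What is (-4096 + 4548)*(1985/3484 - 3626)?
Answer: -1427302887/871 ≈ -1.6387e+6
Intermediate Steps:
(-4096 + 4548)*(1985/3484 - 3626) = 452*(1985*(1/3484) - 3626) = 452*(1985/3484 - 3626) = 452*(-12630999/3484) = -1427302887/871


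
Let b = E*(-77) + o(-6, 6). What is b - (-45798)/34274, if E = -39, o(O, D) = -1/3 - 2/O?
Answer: 51485310/17137 ≈ 3004.3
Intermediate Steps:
o(O, D) = -⅓ - 2/O (o(O, D) = -1*⅓ - 2/O = -⅓ - 2/O)
b = 3003 (b = -39*(-77) + (⅓)*(-6 - 1*(-6))/(-6) = 3003 + (⅓)*(-⅙)*(-6 + 6) = 3003 + (⅓)*(-⅙)*0 = 3003 + 0 = 3003)
b - (-45798)/34274 = 3003 - (-45798)/34274 = 3003 - 1*(-22899/17137) = 3003 + 22899/17137 = 51485310/17137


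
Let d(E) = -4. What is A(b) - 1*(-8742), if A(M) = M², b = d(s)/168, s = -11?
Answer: 15420889/1764 ≈ 8742.0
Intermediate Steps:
b = -1/42 (b = -4/168 = -4*1/168 = -1/42 ≈ -0.023810)
A(b) - 1*(-8742) = (-1/42)² - 1*(-8742) = 1/1764 + 8742 = 15420889/1764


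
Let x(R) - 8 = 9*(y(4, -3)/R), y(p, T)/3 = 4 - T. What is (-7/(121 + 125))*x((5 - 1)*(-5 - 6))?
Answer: -1141/10824 ≈ -0.10541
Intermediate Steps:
y(p, T) = 12 - 3*T (y(p, T) = 3*(4 - T) = 12 - 3*T)
x(R) = 8 + 189/R (x(R) = 8 + 9*((12 - 3*(-3))/R) = 8 + 9*((12 + 9)/R) = 8 + 9*(21/R) = 8 + 189/R)
(-7/(121 + 125))*x((5 - 1)*(-5 - 6)) = (-7/(121 + 125))*(8 + 189/(((5 - 1)*(-5 - 6)))) = (-7/246)*(8 + 189/((4*(-11)))) = ((1/246)*(-7))*(8 + 189/(-44)) = -7*(8 + 189*(-1/44))/246 = -7*(8 - 189/44)/246 = -7/246*163/44 = -1141/10824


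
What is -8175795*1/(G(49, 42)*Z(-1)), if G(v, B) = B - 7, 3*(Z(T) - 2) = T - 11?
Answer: 1635159/14 ≈ 1.1680e+5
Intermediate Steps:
Z(T) = -5/3 + T/3 (Z(T) = 2 + (T - 11)/3 = 2 + (-11 + T)/3 = 2 + (-11/3 + T/3) = -5/3 + T/3)
G(v, B) = -7 + B
-8175795*1/(G(49, 42)*Z(-1)) = -8175795*1/((-7 + 42)*(-5/3 + (1/3)*(-1))) = -8175795*1/(35*(-5/3 - 1/3)) = -8175795/(35*(-2)) = -8175795/(-70) = -8175795*(-1/70) = 1635159/14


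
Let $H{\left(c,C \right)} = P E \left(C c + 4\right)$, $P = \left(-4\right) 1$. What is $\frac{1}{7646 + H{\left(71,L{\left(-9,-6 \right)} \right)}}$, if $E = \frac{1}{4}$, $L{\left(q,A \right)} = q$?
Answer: $\frac{1}{8281} \approx 0.00012076$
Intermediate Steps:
$E = \frac{1}{4} \approx 0.25$
$P = -4$
$H{\left(c,C \right)} = -4 - C c$ ($H{\left(c,C \right)} = \left(-4\right) \frac{1}{4} \left(C c + 4\right) = - (4 + C c) = -4 - C c$)
$\frac{1}{7646 + H{\left(71,L{\left(-9,-6 \right)} \right)}} = \frac{1}{7646 - \left(4 - 639\right)} = \frac{1}{7646 + \left(-4 + 639\right)} = \frac{1}{7646 + 635} = \frac{1}{8281}$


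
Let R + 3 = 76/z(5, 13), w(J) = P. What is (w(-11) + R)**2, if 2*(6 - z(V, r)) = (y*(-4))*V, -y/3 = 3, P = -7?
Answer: 52441/441 ≈ 118.91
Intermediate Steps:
y = -9 (y = -3*3 = -9)
w(J) = -7
z(V, r) = 6 - 18*V (z(V, r) = 6 - (-9*(-4))*V/2 = 6 - 18*V)
R = -82/21 (R = -3 + 76/(6 - 18*5) = -3 + 76/(6 - 90) = -3 + 76/(-84) = -3 + 76*(-1/84) = -3 - 19/21 = -82/21 ≈ -3.9048)
(w(-11) + R)**2 = (-7 - 82/21)**2 = (-229/21)**2 = 52441/441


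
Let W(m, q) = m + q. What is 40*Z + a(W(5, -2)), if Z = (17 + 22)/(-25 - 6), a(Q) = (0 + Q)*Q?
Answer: -1281/31 ≈ -41.323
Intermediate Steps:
a(Q) = Q² (a(Q) = Q*Q = Q²)
Z = -39/31 (Z = 39/(-31) = 39*(-1/31) = -39/31 ≈ -1.2581)
40*Z + a(W(5, -2)) = 40*(-39/31) + (5 - 2)² = -1560/31 + 3² = -1560/31 + 9 = -1281/31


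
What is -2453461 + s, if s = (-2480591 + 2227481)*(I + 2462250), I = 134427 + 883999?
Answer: -880996355821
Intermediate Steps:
I = 1018426
s = -880993902360 (s = (-2480591 + 2227481)*(1018426 + 2462250) = -253110*3480676 = -880993902360)
-2453461 + s = -2453461 - 880993902360 = -880996355821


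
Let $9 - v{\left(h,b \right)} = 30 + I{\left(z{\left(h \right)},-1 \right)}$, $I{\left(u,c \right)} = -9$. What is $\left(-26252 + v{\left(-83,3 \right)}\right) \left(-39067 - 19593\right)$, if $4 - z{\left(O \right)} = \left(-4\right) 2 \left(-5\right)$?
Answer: $1540646240$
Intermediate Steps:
$z{\left(O \right)} = -36$ ($z{\left(O \right)} = 4 - \left(-4\right) 2 \left(-5\right) = 4 - \left(-8\right) \left(-5\right) = 4 - 40 = -36$)
$v{\left(h,b \right)} = -12$ ($v{\left(h,b \right)} = 9 - \left(30 - 9\right) = 9 - 21 = -12$)
$\left(-26252 + v{\left(-83,3 \right)}\right) \left(-39067 - 19593\right) = \left(-26252 - 12\right) \left(-39067 - 19593\right) = \left(-26264\right) \left(-58660\right) = 1540646240$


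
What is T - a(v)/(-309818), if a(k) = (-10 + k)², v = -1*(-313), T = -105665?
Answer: -32736827161/309818 ≈ -1.0566e+5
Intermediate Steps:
v = 313
T - a(v)/(-309818) = -105665 - (-10 + 313)²/(-309818) = -105665 - 303²*(-1)/309818 = -105665 - 91809*(-1)/309818 = -105665 - 1*(-91809/309818) = -105665 + 91809/309818 = -32736827161/309818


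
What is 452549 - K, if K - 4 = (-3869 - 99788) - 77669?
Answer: 633871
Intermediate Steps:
K = -181322 (K = 4 + ((-3869 - 99788) - 77669) = 4 + (-103657 - 77669) = 4 - 181326 = -181322)
452549 - K = 452549 - 1*(-181322) = 452549 + 181322 = 633871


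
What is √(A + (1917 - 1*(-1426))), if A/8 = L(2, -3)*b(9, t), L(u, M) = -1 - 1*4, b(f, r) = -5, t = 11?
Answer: √3543 ≈ 59.523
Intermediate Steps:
L(u, M) = -5 (L(u, M) = -1 - 4 = -5)
A = 200 (A = 8*(-5*(-5)) = 8*25 = 200)
√(A + (1917 - 1*(-1426))) = √(200 + (1917 - 1*(-1426))) = √(200 + (1917 + 1426)) = √(200 + 3343) = √3543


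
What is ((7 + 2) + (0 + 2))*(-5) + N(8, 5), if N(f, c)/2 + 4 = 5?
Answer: -53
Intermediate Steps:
N(f, c) = 2 (N(f, c) = -8 + 2*5 = -8 + 10 = 2)
((7 + 2) + (0 + 2))*(-5) + N(8, 5) = ((7 + 2) + (0 + 2))*(-5) + 2 = (9 + 2)*(-5) + 2 = 11*(-5) + 2 = -55 + 2 = -53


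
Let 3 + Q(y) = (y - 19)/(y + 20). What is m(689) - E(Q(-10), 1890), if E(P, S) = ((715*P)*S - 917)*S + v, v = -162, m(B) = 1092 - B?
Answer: 15070637545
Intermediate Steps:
Q(y) = -3 + (-19 + y)/(20 + y) (Q(y) = -3 + (y - 19)/(y + 20) = -3 + (-19 + y)/(20 + y))
E(P, S) = -162 + S*(-917 + 715*P*S) (E(P, S) = ((715*P)*S - 917)*S - 162 = (715*P*S - 917)*S - 162 = (-917 + 715*P*S)*S - 162 = S*(-917 + 715*P*S) - 162 = -162 + S*(-917 + 715*P*S))
m(689) - E(Q(-10), 1890) = (1092 - 1*689) - (-162 - 917*1890 + 715*((-79 - 2*(-10))/(20 - 10))*1890²) = (1092 - 689) - (-162 - 1733130 + 715*((-79 + 20)/10)*3572100) = 403 - (-162 - 1733130 + 715*((⅒)*(-59))*3572100) = 403 - (-162 - 1733130 + 715*(-59/10)*3572100) = 403 - (-162 - 1733130 - 15068903850) = 403 - 1*(-15070637142) = 403 + 15070637142 = 15070637545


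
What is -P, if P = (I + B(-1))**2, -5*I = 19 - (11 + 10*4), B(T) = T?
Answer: -729/25 ≈ -29.160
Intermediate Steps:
I = 32/5 (I = -(19 - (11 + 10*4))/5 = -(19 - (11 + 40))/5 = -(19 - 1*51)/5 = -(19 - 51)/5 = -1/5*(-32) = 32/5 ≈ 6.4000)
P = 729/25 (P = (32/5 - 1)**2 = (27/5)**2 = 729/25 ≈ 29.160)
-P = -1*729/25 = -729/25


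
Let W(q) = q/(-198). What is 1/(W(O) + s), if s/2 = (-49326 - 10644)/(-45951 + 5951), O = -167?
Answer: 198000/760703 ≈ 0.26029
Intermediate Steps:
s = 5997/2000 (s = 2*((-49326 - 10644)/(-45951 + 5951)) = 2*(-59970/(-40000)) = 2*(-59970*(-1/40000)) = 2*(5997/4000) = 5997/2000 ≈ 2.9985)
W(q) = -q/198 (W(q) = q*(-1/198) = -q/198)
1/(W(O) + s) = 1/(-1/198*(-167) + 5997/2000) = 1/(167/198 + 5997/2000) = 1/(760703/198000) = 198000/760703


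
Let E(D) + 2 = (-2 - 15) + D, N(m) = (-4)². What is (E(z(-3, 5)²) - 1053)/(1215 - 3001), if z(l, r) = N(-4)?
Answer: 408/893 ≈ 0.45689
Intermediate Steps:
N(m) = 16
z(l, r) = 16
E(D) = -19 + D (E(D) = -2 + ((-2 - 15) + D) = -2 + (-17 + D) = -19 + D)
(E(z(-3, 5)²) - 1053)/(1215 - 3001) = ((-19 + 16²) - 1053)/(1215 - 3001) = ((-19 + 256) - 1053)/(-1786) = (237 - 1053)*(-1/1786) = -816*(-1/1786) = 408/893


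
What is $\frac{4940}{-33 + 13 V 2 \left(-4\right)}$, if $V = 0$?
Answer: $- \frac{4940}{33} \approx -149.7$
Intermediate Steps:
$\frac{4940}{-33 + 13 V 2 \left(-4\right)} = \frac{4940}{-33 + 13 \cdot 0 \cdot 2 \left(-4\right)} = \frac{4940}{-33 + 13 \cdot 0 \left(-4\right)} = \frac{4940}{-33 + 13 \cdot 0} = \frac{4940}{-33 + 0} = \frac{4940}{-33} = 4940 \left(- \frac{1}{33}\right) = - \frac{4940}{33}$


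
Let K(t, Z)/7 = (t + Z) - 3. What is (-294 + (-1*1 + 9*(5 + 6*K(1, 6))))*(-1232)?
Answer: -1554784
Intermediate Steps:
K(t, Z) = -21 + 7*Z + 7*t (K(t, Z) = 7*((t + Z) - 3) = 7*((Z + t) - 3) = 7*(-3 + Z + t) = -21 + 7*Z + 7*t)
(-294 + (-1*1 + 9*(5 + 6*K(1, 6))))*(-1232) = (-294 + (-1*1 + 9*(5 + 6*(-21 + 7*6 + 7*1))))*(-1232) = (-294 + (-1 + 9*(5 + 6*(-21 + 42 + 7))))*(-1232) = (-294 + (-1 + 9*(5 + 6*28)))*(-1232) = (-294 + (-1 + 9*(5 + 168)))*(-1232) = (-294 + (-1 + 9*173))*(-1232) = (-294 + (-1 + 1557))*(-1232) = (-294 + 1556)*(-1232) = 1262*(-1232) = -1554784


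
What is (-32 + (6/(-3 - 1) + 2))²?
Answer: 3969/4 ≈ 992.25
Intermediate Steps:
(-32 + (6/(-3 - 1) + 2))² = (-32 + (6/(-4) + 2))² = (-32 + (-¼*6 + 2))² = (-32 + (-3/2 + 2))² = (-32 + ½)² = (-63/2)² = 3969/4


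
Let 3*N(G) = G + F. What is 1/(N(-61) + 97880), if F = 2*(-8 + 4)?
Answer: 1/97857 ≈ 1.0219e-5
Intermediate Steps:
F = -8 (F = 2*(-4) = -8)
N(G) = -8/3 + G/3 (N(G) = (G - 8)/3 = (-8 + G)/3 = -8/3 + G/3)
1/(N(-61) + 97880) = 1/((-8/3 + (⅓)*(-61)) + 97880) = 1/((-8/3 - 61/3) + 97880) = 1/(-23 + 97880) = 1/97857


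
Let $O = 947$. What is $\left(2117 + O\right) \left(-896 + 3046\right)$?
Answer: $6587600$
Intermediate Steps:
$\left(2117 + O\right) \left(-896 + 3046\right) = \left(2117 + 947\right) \left(-896 + 3046\right) = 3064 \cdot 2150 = 6587600$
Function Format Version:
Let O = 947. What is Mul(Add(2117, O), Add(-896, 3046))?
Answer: 6587600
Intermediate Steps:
Mul(Add(2117, O), Add(-896, 3046)) = Mul(Add(2117, 947), Add(-896, 3046)) = Mul(3064, 2150) = 6587600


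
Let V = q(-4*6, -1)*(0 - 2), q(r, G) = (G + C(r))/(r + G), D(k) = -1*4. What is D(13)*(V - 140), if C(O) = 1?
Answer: 560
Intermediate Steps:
D(k) = -4
q(r, G) = (1 + G)/(G + r) (q(r, G) = (G + 1)/(r + G) = (1 + G)/(G + r))
V = 0 (V = ((1 - 1)/(-1 - 4*6))*(0 - 2) = (0/(-1 - 24))*(-2) = (0/(-25))*(-2) = -1/25*0*(-2) = 0*(-2) = 0)
D(13)*(V - 140) = -4*(0 - 140) = -4*(-140) = 560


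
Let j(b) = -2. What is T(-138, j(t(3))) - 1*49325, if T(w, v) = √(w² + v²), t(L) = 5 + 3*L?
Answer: -49325 + 2*√4762 ≈ -49187.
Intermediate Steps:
T(w, v) = √(v² + w²)
T(-138, j(t(3))) - 1*49325 = √((-2)² + (-138)²) - 1*49325 = √(4 + 19044) - 49325 = √19048 - 49325 = 2*√4762 - 49325 = -49325 + 2*√4762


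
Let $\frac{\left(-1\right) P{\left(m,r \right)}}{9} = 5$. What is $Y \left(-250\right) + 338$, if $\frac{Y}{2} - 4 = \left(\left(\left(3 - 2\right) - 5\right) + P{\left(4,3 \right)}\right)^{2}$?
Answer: $-1202162$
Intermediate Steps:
$P{\left(m,r \right)} = -45$ ($P{\left(m,r \right)} = \left(-9\right) 5 = -45$)
$Y = 4810$ ($Y = 8 + 2 \left(\left(\left(3 - 2\right) - 5\right) - 45\right)^{2} = 8 + 2 \left(\left(1 - 5\right) - 45\right)^{2} = 8 + 2 \left(-4 - 45\right)^{2} = 8 + 2 \left(-49\right)^{2} = 8 + 2 \cdot 2401 = 8 + 4802 = 4810$)
$Y \left(-250\right) + 338 = 4810 \left(-250\right) + 338 = -1202500 + 338 = -1202162$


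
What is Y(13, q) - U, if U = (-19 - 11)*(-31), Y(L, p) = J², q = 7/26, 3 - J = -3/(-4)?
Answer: -14799/16 ≈ -924.94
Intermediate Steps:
J = 9/4 (J = 3 - (-3)/(-4) = 3 - (-3)*(-1)/4 = 3 - 1*¾ = 3 - ¾ = 9/4 ≈ 2.2500)
q = 7/26 (q = 7*(1/26) = 7/26 ≈ 0.26923)
Y(L, p) = 81/16 (Y(L, p) = (9/4)² = 81/16)
U = 930 (U = -30*(-31) = 930)
Y(13, q) - U = 81/16 - 1*930 = 81/16 - 930 = -14799/16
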